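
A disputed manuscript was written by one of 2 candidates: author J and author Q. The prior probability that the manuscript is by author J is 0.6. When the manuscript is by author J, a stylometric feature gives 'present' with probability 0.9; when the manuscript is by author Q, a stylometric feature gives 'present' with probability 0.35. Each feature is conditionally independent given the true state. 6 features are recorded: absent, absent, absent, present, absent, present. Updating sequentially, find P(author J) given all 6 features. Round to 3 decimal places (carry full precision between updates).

After 'absent': P(author J) = 0.1·0.6000 / (0.1·0.6000 + 0.65·0.4000) ≈ 0.1875
After 'absent': P(author J) = 0.1·0.1875 / (0.1·0.1875 + 0.65·0.8125) ≈ 0.0343
After 'absent': P(author J) = 0.1·0.0343 / (0.1·0.0343 + 0.65·0.9657) ≈ 0.0054
After 'present': P(author J) = 0.9·0.0054 / (0.9·0.0054 + 0.35·0.9946) ≈ 0.0139
After 'absent': P(author J) = 0.1·0.0139 / (0.1·0.0139 + 0.65·0.9861) ≈ 0.0022
After 'present': P(author J) = 0.9·0.0022 / (0.9·0.0022 + 0.35·0.9978) ≈ 0.0055

0.006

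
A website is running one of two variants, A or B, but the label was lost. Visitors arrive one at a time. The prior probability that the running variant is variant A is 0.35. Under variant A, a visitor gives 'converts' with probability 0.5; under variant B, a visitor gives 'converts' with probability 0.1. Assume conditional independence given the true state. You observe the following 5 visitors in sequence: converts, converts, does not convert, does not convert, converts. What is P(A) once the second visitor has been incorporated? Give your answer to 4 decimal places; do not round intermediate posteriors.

0.9309

Apply Bayes' rule sequentially, carrying P(A) forward.
After 'converts': P(A) = 0.5·0.3500 / (0.5·0.3500 + 0.1·0.6500) ≈ 0.7292
After 'converts': P(A) = 0.5·0.7292 / (0.5·0.7292 + 0.1·0.2708) ≈ 0.9309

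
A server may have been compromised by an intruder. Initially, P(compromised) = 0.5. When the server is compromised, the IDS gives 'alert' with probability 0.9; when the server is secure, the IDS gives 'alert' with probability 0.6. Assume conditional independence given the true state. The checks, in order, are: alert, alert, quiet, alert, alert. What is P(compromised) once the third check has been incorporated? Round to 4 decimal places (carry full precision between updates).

0.3600

After 'alert': P(compromised) = 0.9·0.5000 / (0.9·0.5000 + 0.6·0.5000) ≈ 0.6000
After 'alert': P(compromised) = 0.9·0.6000 / (0.9·0.6000 + 0.6·0.4000) ≈ 0.6923
After 'quiet': P(compromised) = 0.1·0.6923 / (0.1·0.6923 + 0.4·0.3077) ≈ 0.3600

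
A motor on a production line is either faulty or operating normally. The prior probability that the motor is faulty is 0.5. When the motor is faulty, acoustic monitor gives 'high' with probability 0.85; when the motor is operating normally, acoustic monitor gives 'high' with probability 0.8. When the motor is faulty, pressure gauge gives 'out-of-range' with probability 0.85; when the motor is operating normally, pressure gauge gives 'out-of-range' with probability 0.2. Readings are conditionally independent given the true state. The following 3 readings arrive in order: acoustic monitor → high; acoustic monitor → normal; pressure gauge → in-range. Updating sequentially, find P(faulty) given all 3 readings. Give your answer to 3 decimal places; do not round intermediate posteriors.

Apply Bayes' rule sequentially, carrying P(faulty) forward.
After acoustic monitor='high': P(faulty) = 0.85·0.5000 / (0.85·0.5000 + 0.8·0.5000) ≈ 0.5152
After acoustic monitor='normal': P(faulty) = 0.15·0.5152 / (0.15·0.5152 + 0.2·0.4848) ≈ 0.4435
After pressure gauge='in-range': P(faulty) = 0.15·0.4435 / (0.15·0.4435 + 0.8·0.5565) ≈ 0.1300

0.130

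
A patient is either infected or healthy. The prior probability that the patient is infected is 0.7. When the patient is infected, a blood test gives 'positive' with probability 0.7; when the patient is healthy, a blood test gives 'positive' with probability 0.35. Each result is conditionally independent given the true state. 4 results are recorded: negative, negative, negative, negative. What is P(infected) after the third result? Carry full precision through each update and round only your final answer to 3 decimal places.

After 'negative': P(infected) = 0.3·0.7000 / (0.3·0.7000 + 0.65·0.3000) ≈ 0.5185
After 'negative': P(infected) = 0.3·0.5185 / (0.3·0.5185 + 0.65·0.4815) ≈ 0.3320
After 'negative': P(infected) = 0.3·0.3320 / (0.3·0.3320 + 0.65·0.6680) ≈ 0.1866

0.187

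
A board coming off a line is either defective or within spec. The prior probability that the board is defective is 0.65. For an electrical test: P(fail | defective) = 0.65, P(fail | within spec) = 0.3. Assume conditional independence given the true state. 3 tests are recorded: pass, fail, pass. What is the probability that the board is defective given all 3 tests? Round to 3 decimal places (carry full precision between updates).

0.501

Each posterior becomes the prior for the next update.
After 'pass': P(defective) = 0.35·0.6500 / (0.35·0.6500 + 0.7·0.3500) ≈ 0.4815
After 'fail': P(defective) = 0.65·0.4815 / (0.65·0.4815 + 0.3·0.5185) ≈ 0.6680
After 'pass': P(defective) = 0.35·0.6680 / (0.35·0.6680 + 0.7·0.3320) ≈ 0.5015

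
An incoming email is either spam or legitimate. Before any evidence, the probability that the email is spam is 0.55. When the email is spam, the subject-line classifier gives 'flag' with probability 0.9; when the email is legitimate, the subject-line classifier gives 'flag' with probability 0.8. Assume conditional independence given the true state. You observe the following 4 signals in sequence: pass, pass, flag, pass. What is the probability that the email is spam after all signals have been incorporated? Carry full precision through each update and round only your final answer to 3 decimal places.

0.147

After 'pass': P(spam) = 0.1·0.5500 / (0.1·0.5500 + 0.2·0.4500) ≈ 0.3793
After 'pass': P(spam) = 0.1·0.3793 / (0.1·0.3793 + 0.2·0.6207) ≈ 0.2340
After 'flag': P(spam) = 0.9·0.2340 / (0.9·0.2340 + 0.8·0.7660) ≈ 0.2558
After 'pass': P(spam) = 0.1·0.2558 / (0.1·0.2558 + 0.2·0.7442) ≈ 0.1467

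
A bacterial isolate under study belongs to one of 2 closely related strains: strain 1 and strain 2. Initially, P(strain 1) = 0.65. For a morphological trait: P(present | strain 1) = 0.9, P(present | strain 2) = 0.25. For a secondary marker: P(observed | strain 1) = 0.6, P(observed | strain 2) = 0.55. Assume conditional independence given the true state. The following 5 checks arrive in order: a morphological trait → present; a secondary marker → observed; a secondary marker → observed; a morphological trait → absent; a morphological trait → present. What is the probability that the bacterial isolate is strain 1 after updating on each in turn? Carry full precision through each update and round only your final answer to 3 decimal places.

0.792

After a morphological trait='present': P(strain 1) = 0.9·0.6500 / (0.9·0.6500 + 0.25·0.3500) ≈ 0.8699
After a secondary marker='observed': P(strain 1) = 0.6·0.8699 / (0.6·0.8699 + 0.55·0.1301) ≈ 0.8794
After a secondary marker='observed': P(strain 1) = 0.6·0.8794 / (0.6·0.8794 + 0.55·0.1206) ≈ 0.8883
After a morphological trait='absent': P(strain 1) = 0.1·0.8883 / (0.1·0.8883 + 0.75·0.1117) ≈ 0.5148
After a morphological trait='present': P(strain 1) = 0.9·0.5148 / (0.9·0.5148 + 0.25·0.4852) ≈ 0.7925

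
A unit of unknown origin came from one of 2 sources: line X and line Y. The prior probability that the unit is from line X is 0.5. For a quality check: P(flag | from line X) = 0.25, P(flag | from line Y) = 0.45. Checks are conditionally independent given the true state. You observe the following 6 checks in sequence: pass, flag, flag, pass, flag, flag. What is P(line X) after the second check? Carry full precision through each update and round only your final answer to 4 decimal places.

After 'pass': P(line X) = 0.75·0.5000 / (0.75·0.5000 + 0.55·0.5000) ≈ 0.5769
After 'flag': P(line X) = 0.25·0.5769 / (0.25·0.5769 + 0.45·0.4231) ≈ 0.4310

0.4310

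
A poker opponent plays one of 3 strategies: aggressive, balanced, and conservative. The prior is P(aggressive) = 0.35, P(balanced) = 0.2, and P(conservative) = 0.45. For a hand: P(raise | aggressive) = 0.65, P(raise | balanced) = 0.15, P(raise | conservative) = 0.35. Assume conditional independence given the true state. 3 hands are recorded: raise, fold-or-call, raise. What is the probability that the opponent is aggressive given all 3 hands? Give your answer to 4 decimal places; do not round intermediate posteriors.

Apply Bayes' rule sequentially, carrying P(aggressive) forward.
After 'raise': normaliser = 0.65·0.3500 + 0.15·0.2000 + 0.35·0.4500; P(aggressive) ≈ 0.5482, P(balanced) ≈ 0.0723, P(conservative) ≈ 0.3795
After 'fold-or-call': normaliser = 0.35·0.5482 + 0.85·0.0723 + 0.65·0.3795; P(aggressive) ≈ 0.3837, P(balanced) ≈ 0.1229, P(conservative) ≈ 0.4934
After 'raise': normaliser = 0.65·0.3837 + 0.15·0.1229 + 0.35·0.4934; P(aggressive) ≈ 0.5662, P(balanced) ≈ 0.0418, P(conservative) ≈ 0.3920

0.5662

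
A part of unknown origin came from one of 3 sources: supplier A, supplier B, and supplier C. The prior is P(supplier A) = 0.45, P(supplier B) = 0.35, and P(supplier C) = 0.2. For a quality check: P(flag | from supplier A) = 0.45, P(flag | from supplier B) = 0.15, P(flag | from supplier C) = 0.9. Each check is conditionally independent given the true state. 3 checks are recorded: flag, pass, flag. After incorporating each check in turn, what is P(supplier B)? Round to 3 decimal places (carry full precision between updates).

After 'flag': normaliser = 0.45·0.4500 + 0.15·0.3500 + 0.9·0.2000; P(supplier A) ≈ 0.4655, P(supplier B) ≈ 0.1207, P(supplier C) ≈ 0.4138
After 'pass': normaliser = 0.55·0.4655 + 0.85·0.1207 + 0.1·0.4138; P(supplier A) ≈ 0.6401, P(supplier B) ≈ 0.2565, P(supplier C) ≈ 0.1034
After 'flag': normaliser = 0.45·0.6401 + 0.15·0.2565 + 0.9·0.1034; P(supplier A) ≈ 0.6864, P(supplier B) ≈ 0.0917, P(supplier C) ≈ 0.2219

0.092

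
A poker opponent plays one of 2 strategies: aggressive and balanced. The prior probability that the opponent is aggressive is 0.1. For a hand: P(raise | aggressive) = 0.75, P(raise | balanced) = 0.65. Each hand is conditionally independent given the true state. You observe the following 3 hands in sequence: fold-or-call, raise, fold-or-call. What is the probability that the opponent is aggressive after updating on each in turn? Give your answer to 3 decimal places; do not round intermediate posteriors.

0.061

Apply Bayes' rule sequentially, carrying P(aggressive) forward.
After 'fold-or-call': P(aggressive) = 0.25·0.1000 / (0.25·0.1000 + 0.35·0.9000) ≈ 0.0735
After 'raise': P(aggressive) = 0.75·0.0735 / (0.75·0.0735 + 0.65·0.9265) ≈ 0.0839
After 'fold-or-call': P(aggressive) = 0.25·0.0839 / (0.25·0.0839 + 0.35·0.9161) ≈ 0.0614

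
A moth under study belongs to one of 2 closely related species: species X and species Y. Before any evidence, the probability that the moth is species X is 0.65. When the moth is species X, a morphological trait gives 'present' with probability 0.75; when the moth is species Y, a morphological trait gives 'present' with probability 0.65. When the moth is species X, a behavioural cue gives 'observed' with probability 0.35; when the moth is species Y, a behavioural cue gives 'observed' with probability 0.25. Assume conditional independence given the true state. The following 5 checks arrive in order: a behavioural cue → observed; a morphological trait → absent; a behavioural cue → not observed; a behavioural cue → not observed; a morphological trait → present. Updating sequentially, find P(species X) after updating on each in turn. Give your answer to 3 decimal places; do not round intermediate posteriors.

After a behavioural cue='observed': P(species X) = 0.35·0.6500 / (0.35·0.6500 + 0.25·0.3500) ≈ 0.7222
After a morphological trait='absent': P(species X) = 0.25·0.7222 / (0.25·0.7222 + 0.35·0.2778) ≈ 0.6500
After a behavioural cue='not observed': P(species X) = 0.65·0.6500 / (0.65·0.6500 + 0.75·0.3500) ≈ 0.6168
After a behavioural cue='not observed': P(species X) = 0.65·0.6168 / (0.65·0.6168 + 0.75·0.3832) ≈ 0.5824
After a morphological trait='present': P(species X) = 0.75·0.5824 / (0.75·0.5824 + 0.65·0.4176) ≈ 0.6168

0.617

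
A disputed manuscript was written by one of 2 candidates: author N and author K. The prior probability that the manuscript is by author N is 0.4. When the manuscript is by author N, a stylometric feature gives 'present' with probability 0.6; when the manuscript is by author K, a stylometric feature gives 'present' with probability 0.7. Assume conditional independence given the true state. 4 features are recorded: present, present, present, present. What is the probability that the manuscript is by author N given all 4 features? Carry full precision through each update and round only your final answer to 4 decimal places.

0.2646

Apply Bayes' rule sequentially, carrying P(author N) forward.
After 'present': P(author N) = 0.6·0.4000 / (0.6·0.4000 + 0.7·0.6000) ≈ 0.3636
After 'present': P(author N) = 0.6·0.3636 / (0.6·0.3636 + 0.7·0.6364) ≈ 0.3288
After 'present': P(author N) = 0.6·0.3288 / (0.6·0.3288 + 0.7·0.6712) ≈ 0.2957
After 'present': P(author N) = 0.6·0.2957 / (0.6·0.2957 + 0.7·0.7043) ≈ 0.2646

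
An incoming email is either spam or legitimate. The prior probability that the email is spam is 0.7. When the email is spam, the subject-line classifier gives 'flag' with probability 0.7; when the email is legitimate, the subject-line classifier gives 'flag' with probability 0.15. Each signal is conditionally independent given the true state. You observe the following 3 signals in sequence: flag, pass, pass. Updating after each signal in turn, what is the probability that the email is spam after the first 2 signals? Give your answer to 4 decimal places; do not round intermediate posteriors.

Each posterior becomes the prior for the next update.
After 'flag': P(spam) = 0.7·0.7000 / (0.7·0.7000 + 0.15·0.3000) ≈ 0.9159
After 'pass': P(spam) = 0.3·0.9159 / (0.3·0.9159 + 0.85·0.0841) ≈ 0.7935

0.7935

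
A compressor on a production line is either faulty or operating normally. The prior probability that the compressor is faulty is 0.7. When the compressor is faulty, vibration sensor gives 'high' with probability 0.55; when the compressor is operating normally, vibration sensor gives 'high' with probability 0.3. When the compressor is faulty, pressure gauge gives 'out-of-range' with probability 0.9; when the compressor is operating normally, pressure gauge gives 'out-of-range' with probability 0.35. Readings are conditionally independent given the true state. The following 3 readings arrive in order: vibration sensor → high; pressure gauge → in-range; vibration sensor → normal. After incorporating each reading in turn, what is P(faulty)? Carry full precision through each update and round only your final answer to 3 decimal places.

0.297

After vibration sensor='high': P(faulty) = 0.55·0.7000 / (0.55·0.7000 + 0.3·0.3000) ≈ 0.8105
After pressure gauge='in-range': P(faulty) = 0.1·0.8105 / (0.1·0.8105 + 0.65·0.1895) ≈ 0.3969
After vibration sensor='normal': P(faulty) = 0.45·0.3969 / (0.45·0.3969 + 0.7·0.6031) ≈ 0.2973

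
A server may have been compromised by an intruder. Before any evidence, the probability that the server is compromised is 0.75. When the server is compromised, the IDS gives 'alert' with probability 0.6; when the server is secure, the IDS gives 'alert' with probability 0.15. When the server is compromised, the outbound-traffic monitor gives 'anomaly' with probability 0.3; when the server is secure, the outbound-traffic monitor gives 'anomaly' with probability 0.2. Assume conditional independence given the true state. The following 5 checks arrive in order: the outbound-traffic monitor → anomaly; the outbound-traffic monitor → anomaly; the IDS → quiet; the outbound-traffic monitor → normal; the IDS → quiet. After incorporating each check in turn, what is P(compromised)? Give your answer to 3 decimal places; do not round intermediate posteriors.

After the outbound-traffic monitor='anomaly': P(compromised) = 0.3·0.7500 / (0.3·0.7500 + 0.2·0.2500) ≈ 0.8182
After the outbound-traffic monitor='anomaly': P(compromised) = 0.3·0.8182 / (0.3·0.8182 + 0.2·0.1818) ≈ 0.8710
After the IDS='quiet': P(compromised) = 0.4·0.8710 / (0.4·0.8710 + 0.85·0.1290) ≈ 0.7606
After the outbound-traffic monitor='normal': P(compromised) = 0.7·0.7606 / (0.7·0.7606 + 0.8·0.2394) ≈ 0.7354
After the IDS='quiet': P(compromised) = 0.4·0.7354 / (0.4·0.7354 + 0.85·0.2646) ≈ 0.5667

0.567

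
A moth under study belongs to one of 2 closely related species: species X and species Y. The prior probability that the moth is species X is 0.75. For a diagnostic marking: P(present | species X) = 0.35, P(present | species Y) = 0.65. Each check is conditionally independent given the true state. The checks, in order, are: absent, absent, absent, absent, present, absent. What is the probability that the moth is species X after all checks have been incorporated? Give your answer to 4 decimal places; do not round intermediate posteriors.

0.9727

After 'absent': P(species X) = 0.65·0.7500 / (0.65·0.7500 + 0.35·0.2500) ≈ 0.8478
After 'absent': P(species X) = 0.65·0.8478 / (0.65·0.8478 + 0.35·0.1522) ≈ 0.9119
After 'absent': P(species X) = 0.65·0.9119 / (0.65·0.9119 + 0.35·0.0881) ≈ 0.9505
After 'absent': P(species X) = 0.65·0.9505 / (0.65·0.9505 + 0.35·0.0495) ≈ 0.9727
After 'present': P(species X) = 0.35·0.9727 / (0.35·0.9727 + 0.65·0.0273) ≈ 0.9505
After 'absent': P(species X) = 0.65·0.9505 / (0.65·0.9505 + 0.35·0.0495) ≈ 0.9727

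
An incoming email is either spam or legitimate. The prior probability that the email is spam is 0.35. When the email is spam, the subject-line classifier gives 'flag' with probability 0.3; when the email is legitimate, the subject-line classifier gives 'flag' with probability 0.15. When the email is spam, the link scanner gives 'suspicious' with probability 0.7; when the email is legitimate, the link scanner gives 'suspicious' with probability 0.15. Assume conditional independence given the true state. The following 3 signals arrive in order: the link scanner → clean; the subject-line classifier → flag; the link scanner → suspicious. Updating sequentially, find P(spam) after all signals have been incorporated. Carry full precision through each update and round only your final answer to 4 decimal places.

After the link scanner='clean': P(spam) = 0.3·0.3500 / (0.3·0.3500 + 0.85·0.6500) ≈ 0.1597
After the subject-line classifier='flag': P(spam) = 0.3·0.1597 / (0.3·0.1597 + 0.15·0.8403) ≈ 0.2754
After the link scanner='suspicious': P(spam) = 0.7·0.2754 / (0.7·0.2754 + 0.15·0.7246) ≈ 0.6395

0.6395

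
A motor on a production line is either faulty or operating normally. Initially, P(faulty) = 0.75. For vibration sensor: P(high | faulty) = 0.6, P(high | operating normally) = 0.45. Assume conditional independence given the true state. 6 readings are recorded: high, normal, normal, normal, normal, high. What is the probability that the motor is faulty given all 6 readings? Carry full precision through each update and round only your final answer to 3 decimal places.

0.599

After 'high': P(faulty) = 0.6·0.7500 / (0.6·0.7500 + 0.45·0.2500) ≈ 0.8000
After 'normal': P(faulty) = 0.4·0.8000 / (0.4·0.8000 + 0.55·0.2000) ≈ 0.7442
After 'normal': P(faulty) = 0.4·0.7442 / (0.4·0.7442 + 0.55·0.2558) ≈ 0.6790
After 'normal': P(faulty) = 0.4·0.6790 / (0.4·0.6790 + 0.55·0.3210) ≈ 0.6061
After 'normal': P(faulty) = 0.4·0.6061 / (0.4·0.6061 + 0.55·0.3939) ≈ 0.5281
After 'high': P(faulty) = 0.6·0.5281 / (0.6·0.5281 + 0.45·0.4719) ≈ 0.5987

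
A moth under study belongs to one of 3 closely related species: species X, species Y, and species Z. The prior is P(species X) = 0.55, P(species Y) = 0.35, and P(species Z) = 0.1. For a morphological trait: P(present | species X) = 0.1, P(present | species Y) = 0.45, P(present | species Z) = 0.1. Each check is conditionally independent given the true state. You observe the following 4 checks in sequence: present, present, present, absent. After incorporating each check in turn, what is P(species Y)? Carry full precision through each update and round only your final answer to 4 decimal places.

Each posterior becomes the prior for the next update.
After 'present': normaliser = 0.1·0.5500 + 0.45·0.3500 + 0.1·0.1000; P(species X) ≈ 0.2472, P(species Y) ≈ 0.7079, P(species Z) ≈ 0.0449
After 'present': normaliser = 0.1·0.2472 + 0.45·0.7079 + 0.1·0.0449; P(species X) ≈ 0.0711, P(species Y) ≈ 0.9160, P(species Z) ≈ 0.0129
After 'present': normaliser = 0.1·0.0711 + 0.45·0.9160 + 0.1·0.0129; P(species X) ≈ 0.0169, P(species Y) ≈ 0.9800, P(species Z) ≈ 0.0031
After 'absent': normaliser = 0.9·0.0169 + 0.55·0.9800 + 0.9·0.0031; P(species X) ≈ 0.0273, P(species Y) ≈ 0.9677, P(species Z) ≈ 0.0050

0.9677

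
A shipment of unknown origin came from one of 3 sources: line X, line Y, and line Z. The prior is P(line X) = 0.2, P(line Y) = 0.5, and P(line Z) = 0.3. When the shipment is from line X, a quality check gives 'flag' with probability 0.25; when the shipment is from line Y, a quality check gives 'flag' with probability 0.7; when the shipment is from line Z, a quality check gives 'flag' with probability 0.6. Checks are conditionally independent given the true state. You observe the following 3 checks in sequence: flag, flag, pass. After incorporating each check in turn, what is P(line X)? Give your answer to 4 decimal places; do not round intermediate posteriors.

0.0744

After 'flag': normaliser = 0.25·0.2000 + 0.7·0.5000 + 0.6·0.3000; P(line X) ≈ 0.0862, P(line Y) ≈ 0.6034, P(line Z) ≈ 0.3103
After 'flag': normaliser = 0.25·0.0862 + 0.7·0.6034 + 0.6·0.3103; P(line X) ≈ 0.0342, P(line Y) ≈ 0.6703, P(line Z) ≈ 0.2955
After 'pass': normaliser = 0.75·0.0342 + 0.3·0.6703 + 0.4·0.2955; P(line X) ≈ 0.0744, P(line Y) ≈ 0.5830, P(line Z) ≈ 0.3427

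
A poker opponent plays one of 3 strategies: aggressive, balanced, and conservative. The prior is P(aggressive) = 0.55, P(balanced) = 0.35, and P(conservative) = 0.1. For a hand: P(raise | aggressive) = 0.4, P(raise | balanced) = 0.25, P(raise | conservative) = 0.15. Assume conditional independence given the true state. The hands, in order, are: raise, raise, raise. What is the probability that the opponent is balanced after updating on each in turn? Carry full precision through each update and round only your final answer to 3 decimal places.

0.133

After 'raise': normaliser = 0.4·0.5500 + 0.25·0.3500 + 0.15·0.1000; P(aggressive) ≈ 0.6822, P(balanced) ≈ 0.2713, P(conservative) ≈ 0.0465
After 'raise': normaliser = 0.4·0.6822 + 0.25·0.2713 + 0.15·0.0465; P(aggressive) ≈ 0.7848, P(balanced) ≈ 0.1951, P(conservative) ≈ 0.0201
After 'raise': normaliser = 0.4·0.7848 + 0.25·0.1951 + 0.15·0.0201; P(aggressive) ≈ 0.8584, P(balanced) ≈ 0.1334, P(conservative) ≈ 0.0082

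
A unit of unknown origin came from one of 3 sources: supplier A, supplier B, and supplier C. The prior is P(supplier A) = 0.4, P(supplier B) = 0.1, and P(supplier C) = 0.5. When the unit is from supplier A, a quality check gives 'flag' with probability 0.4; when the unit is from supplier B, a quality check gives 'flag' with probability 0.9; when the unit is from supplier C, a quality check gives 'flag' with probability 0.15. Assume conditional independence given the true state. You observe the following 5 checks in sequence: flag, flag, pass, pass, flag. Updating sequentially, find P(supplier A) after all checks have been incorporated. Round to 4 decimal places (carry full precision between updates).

After 'flag': normaliser = 0.4·0.4000 + 0.9·0.1000 + 0.15·0.5000; P(supplier A) ≈ 0.4923, P(supplier B) ≈ 0.2769, P(supplier C) ≈ 0.2308
After 'flag': normaliser = 0.4·0.4923 + 0.9·0.2769 + 0.15·0.2308; P(supplier A) ≈ 0.4096, P(supplier B) ≈ 0.5184, P(supplier C) ≈ 0.0720
After 'pass': normaliser = 0.6·0.4096 + 0.1·0.5184 + 0.85·0.0720; P(supplier A) ≈ 0.6849, P(supplier B) ≈ 0.1445, P(supplier C) ≈ 0.1706
After 'pass': normaliser = 0.6·0.6849 + 0.1·0.1445 + 0.85·0.1706; P(supplier A) ≈ 0.7205, P(supplier B) ≈ 0.0253, P(supplier C) ≈ 0.2542
After 'flag': normaliser = 0.4·0.7205 + 0.9·0.0253 + 0.15·0.2542; P(supplier A) ≈ 0.8255, P(supplier B) ≈ 0.0653, P(supplier C) ≈ 0.1092

0.8255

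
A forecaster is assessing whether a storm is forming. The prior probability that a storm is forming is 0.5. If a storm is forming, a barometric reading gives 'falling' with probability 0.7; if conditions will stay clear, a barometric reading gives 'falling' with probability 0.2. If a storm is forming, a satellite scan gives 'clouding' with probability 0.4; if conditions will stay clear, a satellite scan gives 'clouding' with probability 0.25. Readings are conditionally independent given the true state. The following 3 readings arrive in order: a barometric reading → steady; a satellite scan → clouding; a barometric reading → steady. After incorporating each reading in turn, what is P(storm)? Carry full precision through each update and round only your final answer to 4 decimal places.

0.1837

After a barometric reading='steady': P(storm) = 0.3·0.5000 / (0.3·0.5000 + 0.8·0.5000) ≈ 0.2727
After a satellite scan='clouding': P(storm) = 0.4·0.2727 / (0.4·0.2727 + 0.25·0.7273) ≈ 0.3750
After a barometric reading='steady': P(storm) = 0.3·0.3750 / (0.3·0.3750 + 0.8·0.6250) ≈ 0.1837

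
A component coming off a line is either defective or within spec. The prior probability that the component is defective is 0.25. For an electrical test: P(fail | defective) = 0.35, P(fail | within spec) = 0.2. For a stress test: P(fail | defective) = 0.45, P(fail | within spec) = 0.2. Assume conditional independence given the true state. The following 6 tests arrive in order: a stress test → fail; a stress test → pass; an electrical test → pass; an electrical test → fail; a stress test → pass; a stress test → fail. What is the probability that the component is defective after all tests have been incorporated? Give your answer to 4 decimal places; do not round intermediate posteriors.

After a stress test='fail': P(defective) = 0.45·0.2500 / (0.45·0.2500 + 0.2·0.7500) ≈ 0.4286
After a stress test='pass': P(defective) = 0.55·0.4286 / (0.55·0.4286 + 0.8·0.5714) ≈ 0.3402
After an electrical test='pass': P(defective) = 0.65·0.3402 / (0.65·0.3402 + 0.8·0.6598) ≈ 0.2953
After an electrical test='fail': P(defective) = 0.35·0.2953 / (0.35·0.2953 + 0.2·0.7047) ≈ 0.4230
After a stress test='pass': P(defective) = 0.55·0.4230 / (0.55·0.4230 + 0.8·0.5770) ≈ 0.3351
After a stress test='fail': P(defective) = 0.45·0.3351 / (0.45·0.3351 + 0.2·0.6649) ≈ 0.5314

0.5314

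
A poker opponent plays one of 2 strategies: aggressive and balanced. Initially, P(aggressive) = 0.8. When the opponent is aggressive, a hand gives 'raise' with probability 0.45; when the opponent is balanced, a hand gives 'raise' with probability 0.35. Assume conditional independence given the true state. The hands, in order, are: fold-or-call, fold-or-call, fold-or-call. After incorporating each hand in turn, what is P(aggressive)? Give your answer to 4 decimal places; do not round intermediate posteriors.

After 'fold-or-call': P(aggressive) = 0.55·0.8000 / (0.55·0.8000 + 0.65·0.2000) ≈ 0.7719
After 'fold-or-call': P(aggressive) = 0.55·0.7719 / (0.55·0.7719 + 0.65·0.2281) ≈ 0.7412
After 'fold-or-call': P(aggressive) = 0.55·0.7412 / (0.55·0.7412 + 0.65·0.2588) ≈ 0.7079

0.7079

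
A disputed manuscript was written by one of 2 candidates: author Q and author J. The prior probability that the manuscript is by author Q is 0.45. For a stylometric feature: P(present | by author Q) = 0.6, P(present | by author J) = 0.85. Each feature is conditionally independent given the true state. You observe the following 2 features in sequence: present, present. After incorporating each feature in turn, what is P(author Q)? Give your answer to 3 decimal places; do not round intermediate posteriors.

After 'present': P(author Q) = 0.6·0.4500 / (0.6·0.4500 + 0.85·0.5500) ≈ 0.3661
After 'present': P(author Q) = 0.6·0.3661 / (0.6·0.3661 + 0.85·0.6339) ≈ 0.2896

0.290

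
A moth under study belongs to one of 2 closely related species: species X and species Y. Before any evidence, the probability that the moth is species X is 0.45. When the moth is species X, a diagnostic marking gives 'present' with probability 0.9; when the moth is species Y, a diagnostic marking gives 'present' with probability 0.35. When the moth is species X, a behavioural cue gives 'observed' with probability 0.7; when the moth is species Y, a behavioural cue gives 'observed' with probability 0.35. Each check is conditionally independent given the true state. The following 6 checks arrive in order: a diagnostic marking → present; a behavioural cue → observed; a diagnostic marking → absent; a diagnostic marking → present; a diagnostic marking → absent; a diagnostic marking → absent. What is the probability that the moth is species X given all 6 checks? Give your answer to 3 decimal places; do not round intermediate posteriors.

0.038

After a diagnostic marking='present': P(species X) = 0.9·0.4500 / (0.9·0.4500 + 0.35·0.5500) ≈ 0.6778
After a behavioural cue='observed': P(species X) = 0.7·0.6778 / (0.7·0.6778 + 0.35·0.3222) ≈ 0.8080
After a diagnostic marking='absent': P(species X) = 0.1·0.8080 / (0.1·0.8080 + 0.65·0.1920) ≈ 0.3930
After a diagnostic marking='present': P(species X) = 0.9·0.3930 / (0.9·0.3930 + 0.35·0.6070) ≈ 0.6247
After a diagnostic marking='absent': P(species X) = 0.1·0.6247 / (0.1·0.6247 + 0.65·0.3753) ≈ 0.2039
After a diagnostic marking='absent': P(species X) = 0.1·0.2039 / (0.1·0.2039 + 0.65·0.7961) ≈ 0.0379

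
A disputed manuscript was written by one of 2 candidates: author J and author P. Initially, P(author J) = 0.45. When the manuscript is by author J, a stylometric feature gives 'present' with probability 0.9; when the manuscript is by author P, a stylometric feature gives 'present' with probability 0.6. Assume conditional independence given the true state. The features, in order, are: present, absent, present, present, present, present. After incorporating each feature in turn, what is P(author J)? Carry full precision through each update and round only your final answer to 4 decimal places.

After 'present': P(author J) = 0.9·0.4500 / (0.9·0.4500 + 0.6·0.5500) ≈ 0.5510
After 'absent': P(author J) = 0.1·0.5510 / (0.1·0.5510 + 0.4·0.4490) ≈ 0.2348
After 'present': P(author J) = 0.9·0.2348 / (0.9·0.2348 + 0.6·0.7652) ≈ 0.3152
After 'present': P(author J) = 0.9·0.3152 / (0.9·0.3152 + 0.6·0.6848) ≈ 0.4084
After 'present': P(author J) = 0.9·0.4084 / (0.9·0.4084 + 0.6·0.5916) ≈ 0.5087
After 'present': P(author J) = 0.9·0.5087 / (0.9·0.5087 + 0.6·0.4913) ≈ 0.6083

0.6083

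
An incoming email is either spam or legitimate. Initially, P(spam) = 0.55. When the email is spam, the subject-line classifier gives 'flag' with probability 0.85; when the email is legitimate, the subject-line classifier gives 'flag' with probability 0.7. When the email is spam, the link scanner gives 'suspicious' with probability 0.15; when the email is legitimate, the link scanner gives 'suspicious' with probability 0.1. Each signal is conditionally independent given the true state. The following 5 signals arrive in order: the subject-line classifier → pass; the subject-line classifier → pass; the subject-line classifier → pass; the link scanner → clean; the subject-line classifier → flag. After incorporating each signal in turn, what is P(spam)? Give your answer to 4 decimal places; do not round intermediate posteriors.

0.1491

After the subject-line classifier='pass': P(spam) = 0.15·0.5500 / (0.15·0.5500 + 0.3·0.4500) ≈ 0.3793
After the subject-line classifier='pass': P(spam) = 0.15·0.3793 / (0.15·0.3793 + 0.3·0.6207) ≈ 0.2340
After the subject-line classifier='pass': P(spam) = 0.15·0.2340 / (0.15·0.2340 + 0.3·0.7660) ≈ 0.1325
After the link scanner='clean': P(spam) = 0.85·0.1325 / (0.85·0.1325 + 0.9·0.8675) ≈ 0.1261
After the subject-line classifier='flag': P(spam) = 0.85·0.1261 / (0.85·0.1261 + 0.7·0.8739) ≈ 0.1491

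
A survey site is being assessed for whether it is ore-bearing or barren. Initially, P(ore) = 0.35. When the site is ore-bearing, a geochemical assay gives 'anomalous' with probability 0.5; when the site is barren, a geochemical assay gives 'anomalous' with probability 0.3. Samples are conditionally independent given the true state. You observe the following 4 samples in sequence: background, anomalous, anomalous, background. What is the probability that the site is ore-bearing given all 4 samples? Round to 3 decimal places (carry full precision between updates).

Apply Bayes' rule sequentially, carrying P(ore) forward.
After 'background': P(ore) = 0.5·0.3500 / (0.5·0.3500 + 0.7·0.6500) ≈ 0.2778
After 'anomalous': P(ore) = 0.5·0.2778 / (0.5·0.2778 + 0.3·0.7222) ≈ 0.3906
After 'anomalous': P(ore) = 0.5·0.3906 / (0.5·0.3906 + 0.3·0.6094) ≈ 0.5165
After 'background': P(ore) = 0.5·0.5165 / (0.5·0.5165 + 0.7·0.4835) ≈ 0.4328

0.433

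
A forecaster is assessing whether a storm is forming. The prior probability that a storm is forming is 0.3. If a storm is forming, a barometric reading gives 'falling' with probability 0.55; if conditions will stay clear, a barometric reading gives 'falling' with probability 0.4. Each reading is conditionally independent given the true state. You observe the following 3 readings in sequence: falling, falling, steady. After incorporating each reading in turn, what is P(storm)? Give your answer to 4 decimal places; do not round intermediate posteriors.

0.3780

After 'falling': P(storm) = 0.55·0.3000 / (0.55·0.3000 + 0.4·0.7000) ≈ 0.3708
After 'falling': P(storm) = 0.55·0.3708 / (0.55·0.3708 + 0.4·0.6292) ≈ 0.4476
After 'steady': P(storm) = 0.45·0.4476 / (0.45·0.4476 + 0.6·0.5524) ≈ 0.3780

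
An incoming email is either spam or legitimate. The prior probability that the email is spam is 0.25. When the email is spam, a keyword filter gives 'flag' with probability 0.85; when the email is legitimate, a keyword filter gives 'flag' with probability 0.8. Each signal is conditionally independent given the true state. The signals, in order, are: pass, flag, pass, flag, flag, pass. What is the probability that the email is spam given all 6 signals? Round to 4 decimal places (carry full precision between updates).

0.1443

Each posterior becomes the prior for the next update.
After 'pass': P(spam) = 0.15·0.2500 / (0.15·0.2500 + 0.2·0.7500) ≈ 0.2000
After 'flag': P(spam) = 0.85·0.2000 / (0.85·0.2000 + 0.8·0.8000) ≈ 0.2099
After 'pass': P(spam) = 0.15·0.2099 / (0.15·0.2099 + 0.2·0.7901) ≈ 0.1661
After 'flag': P(spam) = 0.85·0.1661 / (0.85·0.1661 + 0.8·0.8339) ≈ 0.1747
After 'flag': P(spam) = 0.85·0.1747 / (0.85·0.1747 + 0.8·0.8253) ≈ 0.1836
After 'pass': P(spam) = 0.15·0.1836 / (0.15·0.1836 + 0.2·0.8164) ≈ 0.1443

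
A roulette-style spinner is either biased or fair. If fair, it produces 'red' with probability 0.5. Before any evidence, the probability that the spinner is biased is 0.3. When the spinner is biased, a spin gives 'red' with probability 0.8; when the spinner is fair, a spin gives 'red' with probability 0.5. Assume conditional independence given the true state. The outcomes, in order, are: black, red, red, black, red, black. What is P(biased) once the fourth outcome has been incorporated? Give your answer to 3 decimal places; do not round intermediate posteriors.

Apply Bayes' rule sequentially, carrying P(biased) forward.
After 'black': P(biased) = 0.2·0.3000 / (0.2·0.3000 + 0.5·0.7000) ≈ 0.1463
After 'red': P(biased) = 0.8·0.1463 / (0.8·0.1463 + 0.5·0.8537) ≈ 0.2152
After 'red': P(biased) = 0.8·0.2152 / (0.8·0.2152 + 0.5·0.7848) ≈ 0.3050
After 'black': P(biased) = 0.2·0.3050 / (0.2·0.3050 + 0.5·0.6950) ≈ 0.1493

0.149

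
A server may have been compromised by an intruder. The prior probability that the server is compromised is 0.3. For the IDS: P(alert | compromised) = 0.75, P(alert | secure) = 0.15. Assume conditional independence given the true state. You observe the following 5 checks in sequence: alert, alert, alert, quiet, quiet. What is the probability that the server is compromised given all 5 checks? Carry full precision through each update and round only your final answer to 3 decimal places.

Each posterior becomes the prior for the next update.
After 'alert': P(compromised) = 0.75·0.3000 / (0.75·0.3000 + 0.15·0.7000) ≈ 0.6818
After 'alert': P(compromised) = 0.75·0.6818 / (0.75·0.6818 + 0.15·0.3182) ≈ 0.9146
After 'alert': P(compromised) = 0.75·0.9146 / (0.75·0.9146 + 0.15·0.0854) ≈ 0.9817
After 'quiet': P(compromised) = 0.25·0.9817 / (0.25·0.9817 + 0.85·0.0183) ≈ 0.9403
After 'quiet': P(compromised) = 0.25·0.9403 / (0.25·0.9403 + 0.85·0.0597) ≈ 0.8225

0.823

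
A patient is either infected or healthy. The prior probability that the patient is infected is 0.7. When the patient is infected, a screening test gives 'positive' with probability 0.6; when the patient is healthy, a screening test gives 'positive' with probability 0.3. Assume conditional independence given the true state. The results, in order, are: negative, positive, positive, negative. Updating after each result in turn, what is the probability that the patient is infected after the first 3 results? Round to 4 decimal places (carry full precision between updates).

0.8421

After 'negative': P(infected) = 0.4·0.7000 / (0.4·0.7000 + 0.7·0.3000) ≈ 0.5714
After 'positive': P(infected) = 0.6·0.5714 / (0.6·0.5714 + 0.3·0.4286) ≈ 0.7273
After 'positive': P(infected) = 0.6·0.7273 / (0.6·0.7273 + 0.3·0.2727) ≈ 0.8421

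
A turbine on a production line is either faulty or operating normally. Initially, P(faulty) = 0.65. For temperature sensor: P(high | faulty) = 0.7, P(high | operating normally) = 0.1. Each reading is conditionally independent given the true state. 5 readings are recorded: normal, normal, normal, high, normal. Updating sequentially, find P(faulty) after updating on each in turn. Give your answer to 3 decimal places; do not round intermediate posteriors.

0.138

After 'normal': P(faulty) = 0.3·0.6500 / (0.3·0.6500 + 0.9·0.3500) ≈ 0.3824
After 'normal': P(faulty) = 0.3·0.3824 / (0.3·0.3824 + 0.9·0.6176) ≈ 0.1711
After 'normal': P(faulty) = 0.3·0.1711 / (0.3·0.1711 + 0.9·0.8289) ≈ 0.0644
After 'high': P(faulty) = 0.7·0.0644 / (0.7·0.0644 + 0.1·0.9356) ≈ 0.3250
After 'normal': P(faulty) = 0.3·0.3250 / (0.3·0.3250 + 0.9·0.6750) ≈ 0.1383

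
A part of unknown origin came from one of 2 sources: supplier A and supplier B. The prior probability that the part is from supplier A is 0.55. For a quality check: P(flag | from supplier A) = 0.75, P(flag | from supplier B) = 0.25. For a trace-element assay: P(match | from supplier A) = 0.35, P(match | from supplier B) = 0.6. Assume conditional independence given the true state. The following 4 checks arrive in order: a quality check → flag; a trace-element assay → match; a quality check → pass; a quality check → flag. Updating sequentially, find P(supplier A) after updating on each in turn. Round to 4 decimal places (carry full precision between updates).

0.6814

Apply Bayes' rule sequentially, carrying P(supplier A) forward.
After a quality check='flag': P(supplier A) = 0.75·0.5500 / (0.75·0.5500 + 0.25·0.4500) ≈ 0.7857
After a trace-element assay='match': P(supplier A) = 0.35·0.7857 / (0.35·0.7857 + 0.6·0.2143) ≈ 0.6814
After a quality check='pass': P(supplier A) = 0.25·0.6814 / (0.25·0.6814 + 0.75·0.3186) ≈ 0.4162
After a quality check='flag': P(supplier A) = 0.75·0.4162 / (0.75·0.4162 + 0.25·0.5838) ≈ 0.6814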